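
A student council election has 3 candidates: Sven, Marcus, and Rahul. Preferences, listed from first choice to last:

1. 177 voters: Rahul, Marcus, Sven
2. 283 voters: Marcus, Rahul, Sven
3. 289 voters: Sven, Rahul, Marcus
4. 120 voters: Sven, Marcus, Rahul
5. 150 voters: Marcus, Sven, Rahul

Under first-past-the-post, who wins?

First-place votes: Sven 409, Marcus 433, Rahul 177.
Marcus has the most first-place votes.

Marcus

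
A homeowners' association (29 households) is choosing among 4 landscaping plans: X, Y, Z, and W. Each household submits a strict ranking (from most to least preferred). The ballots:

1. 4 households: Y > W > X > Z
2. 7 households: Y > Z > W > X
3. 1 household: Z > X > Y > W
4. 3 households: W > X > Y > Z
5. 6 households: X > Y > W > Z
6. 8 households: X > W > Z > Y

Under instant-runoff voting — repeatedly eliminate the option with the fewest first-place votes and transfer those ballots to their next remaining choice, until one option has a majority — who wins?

X

Round 1: X 14, Y 11, Z 1, W 3. Eliminate Z.
Round 2: X 15, Y 11, W 3. X has a majority.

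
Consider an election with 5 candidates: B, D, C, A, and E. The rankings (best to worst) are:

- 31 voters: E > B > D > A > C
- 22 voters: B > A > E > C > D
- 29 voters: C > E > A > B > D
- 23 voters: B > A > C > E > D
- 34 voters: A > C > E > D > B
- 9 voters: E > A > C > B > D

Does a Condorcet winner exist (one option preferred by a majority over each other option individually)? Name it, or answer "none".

none

Checking pairwise contests:
E beats B 103–45.
B beats D 114–34.
B beats C 76–72.
B beats A 76–72.
C beats E 86–62.
Every option loses at least one head-to-head, so there is no Condorcet winner.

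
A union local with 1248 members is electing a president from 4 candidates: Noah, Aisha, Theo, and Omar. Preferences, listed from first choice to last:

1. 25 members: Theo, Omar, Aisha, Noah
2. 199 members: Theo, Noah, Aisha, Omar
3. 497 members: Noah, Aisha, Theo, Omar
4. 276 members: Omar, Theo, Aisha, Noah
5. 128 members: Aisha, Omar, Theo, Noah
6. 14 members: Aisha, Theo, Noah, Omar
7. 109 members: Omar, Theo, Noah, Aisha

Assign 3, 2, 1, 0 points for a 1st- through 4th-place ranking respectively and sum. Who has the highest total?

Noah: 25·0 + 199·2 + 497·3 + 276·0 + 128·0 + 14·1 + 109·1 = 2012
Aisha: 25·1 + 199·1 + 497·2 + 276·1 + 128·3 + 14·3 + 109·0 = 1920
Theo: 25·3 + 199·3 + 497·1 + 276·2 + 128·1 + 14·2 + 109·2 = 2095
Omar: 25·2 + 199·0 + 497·0 + 276·3 + 128·2 + 14·0 + 109·3 = 1461
Theo has the highest Borda score (2095).

Theo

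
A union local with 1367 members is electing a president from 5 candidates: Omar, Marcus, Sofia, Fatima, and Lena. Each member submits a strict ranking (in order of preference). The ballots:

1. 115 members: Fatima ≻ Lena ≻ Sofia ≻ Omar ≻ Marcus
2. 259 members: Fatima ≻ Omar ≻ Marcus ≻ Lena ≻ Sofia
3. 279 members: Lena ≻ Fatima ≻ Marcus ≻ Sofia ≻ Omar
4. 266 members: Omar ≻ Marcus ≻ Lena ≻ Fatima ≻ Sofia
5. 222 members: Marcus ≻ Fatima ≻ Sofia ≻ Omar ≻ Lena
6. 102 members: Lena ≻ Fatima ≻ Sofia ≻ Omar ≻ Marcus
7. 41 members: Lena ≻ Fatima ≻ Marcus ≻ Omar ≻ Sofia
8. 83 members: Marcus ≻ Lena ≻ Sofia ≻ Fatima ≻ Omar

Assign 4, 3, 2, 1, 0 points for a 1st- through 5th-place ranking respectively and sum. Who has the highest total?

Fatima

Omar: 115·1 + 259·3 + 279·0 + 266·4 + 222·1 + 102·1 + 41·1 + 83·0 = 2321
Marcus: 115·0 + 259·2 + 279·2 + 266·3 + 222·4 + 102·0 + 41·2 + 83·4 = 3176
Sofia: 115·2 + 259·0 + 279·1 + 266·0 + 222·2 + 102·2 + 41·0 + 83·2 = 1323
Fatima: 115·4 + 259·4 + 279·3 + 266·1 + 222·3 + 102·3 + 41·3 + 83·1 = 3777
Lena: 115·3 + 259·1 + 279·4 + 266·2 + 222·0 + 102·4 + 41·4 + 83·3 = 3073
Fatima has the highest Borda score (3777).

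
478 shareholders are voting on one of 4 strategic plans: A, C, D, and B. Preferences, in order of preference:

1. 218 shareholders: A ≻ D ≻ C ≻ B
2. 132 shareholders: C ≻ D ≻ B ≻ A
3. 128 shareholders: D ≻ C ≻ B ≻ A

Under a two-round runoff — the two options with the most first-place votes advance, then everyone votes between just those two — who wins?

Round 1 first-place votes: A 218, C 132, D 128, B 0.
A and C advance.
Runoff: A is preferred to C by 218 voters; C by 260.
C wins the runoff.

C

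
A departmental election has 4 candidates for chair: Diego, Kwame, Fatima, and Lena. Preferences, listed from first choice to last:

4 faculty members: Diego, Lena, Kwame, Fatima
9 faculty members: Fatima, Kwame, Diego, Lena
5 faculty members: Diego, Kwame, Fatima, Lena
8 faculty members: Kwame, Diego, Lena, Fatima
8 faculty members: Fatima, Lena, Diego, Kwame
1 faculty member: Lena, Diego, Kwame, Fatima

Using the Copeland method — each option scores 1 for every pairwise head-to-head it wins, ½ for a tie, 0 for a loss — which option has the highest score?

Diego: beats Kwame, Fatima, and Lena → score 3.
Kwame: beats Fatima and Lena; loses to Diego → score 2.
Fatima: beats Lena; loses to Diego and Kwame → score 1.
Lena: loses to Diego, Kwame, and Fatima → score 0.
Diego has the best pairwise record.

Diego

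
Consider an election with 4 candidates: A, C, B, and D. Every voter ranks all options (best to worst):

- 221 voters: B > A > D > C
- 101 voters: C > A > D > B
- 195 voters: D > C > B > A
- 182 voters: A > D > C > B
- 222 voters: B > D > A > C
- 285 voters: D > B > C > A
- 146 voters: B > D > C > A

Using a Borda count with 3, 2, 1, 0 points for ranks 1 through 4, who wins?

A: 221·2 + 101·2 + 195·0 + 182·3 + 222·1 + 285·0 + 146·0 = 1412
C: 221·0 + 101·3 + 195·2 + 182·1 + 222·0 + 285·1 + 146·1 = 1306
B: 221·3 + 101·0 + 195·1 + 182·0 + 222·3 + 285·2 + 146·3 = 2532
D: 221·1 + 101·1 + 195·3 + 182·2 + 222·2 + 285·3 + 146·2 = 2862
D has the highest Borda score (2862).

D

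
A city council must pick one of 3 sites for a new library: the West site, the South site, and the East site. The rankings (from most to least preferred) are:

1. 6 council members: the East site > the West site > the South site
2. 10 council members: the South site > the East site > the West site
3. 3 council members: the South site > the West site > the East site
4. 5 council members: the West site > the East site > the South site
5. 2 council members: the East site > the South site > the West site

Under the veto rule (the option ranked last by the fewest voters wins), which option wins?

Last-place votes: the West site 12, the South site 11, the East site 3.
the East site is ranked last by the fewest voters, so the East site wins.

the East site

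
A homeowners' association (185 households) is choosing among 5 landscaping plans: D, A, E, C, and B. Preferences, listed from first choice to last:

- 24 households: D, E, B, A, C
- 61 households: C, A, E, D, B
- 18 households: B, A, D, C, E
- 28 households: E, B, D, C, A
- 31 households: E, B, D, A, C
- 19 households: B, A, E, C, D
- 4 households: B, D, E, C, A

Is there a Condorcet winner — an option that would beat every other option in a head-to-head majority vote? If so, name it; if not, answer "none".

Checking pairwise contests:
A beats D 98–87.
C beats A 93–92.
A beats E 98–87.
D beats C 105–80.
E beats B 144–41.
Every option loses at least one head-to-head, so there is no Condorcet winner.

none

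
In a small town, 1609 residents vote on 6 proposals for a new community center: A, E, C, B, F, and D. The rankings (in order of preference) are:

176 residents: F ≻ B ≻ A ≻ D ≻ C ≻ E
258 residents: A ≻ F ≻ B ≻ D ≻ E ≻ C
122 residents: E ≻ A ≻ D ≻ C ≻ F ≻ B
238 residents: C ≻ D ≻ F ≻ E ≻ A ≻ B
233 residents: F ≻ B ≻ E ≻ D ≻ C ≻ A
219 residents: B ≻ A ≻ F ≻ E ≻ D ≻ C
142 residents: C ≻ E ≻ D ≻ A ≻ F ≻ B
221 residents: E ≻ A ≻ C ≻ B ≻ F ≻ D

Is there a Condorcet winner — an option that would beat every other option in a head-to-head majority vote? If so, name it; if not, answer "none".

Checking pairwise contests:
E beats A 956–653.
B beats E 886–723.
A beats C 996–613.
A beats B 981–628.
A beats F 962–647.
A beats D 996–613.
Every option loses at least one head-to-head, so there is no Condorcet winner.

none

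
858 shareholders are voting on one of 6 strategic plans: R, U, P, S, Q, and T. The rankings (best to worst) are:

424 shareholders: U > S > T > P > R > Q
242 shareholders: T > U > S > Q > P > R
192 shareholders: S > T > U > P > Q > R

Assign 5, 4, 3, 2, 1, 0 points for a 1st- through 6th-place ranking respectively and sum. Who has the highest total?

U

R: 424·1 + 242·0 + 192·0 = 424
U: 424·5 + 242·4 + 192·3 = 3664
P: 424·2 + 242·1 + 192·2 = 1474
S: 424·4 + 242·3 + 192·5 = 3382
Q: 424·0 + 242·2 + 192·1 = 676
T: 424·3 + 242·5 + 192·4 = 3250
U has the highest Borda score (3664).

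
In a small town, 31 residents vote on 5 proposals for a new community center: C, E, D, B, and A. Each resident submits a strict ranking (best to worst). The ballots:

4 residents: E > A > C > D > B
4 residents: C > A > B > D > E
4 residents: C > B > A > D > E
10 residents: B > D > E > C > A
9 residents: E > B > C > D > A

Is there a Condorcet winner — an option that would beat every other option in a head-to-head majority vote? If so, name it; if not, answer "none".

B vs C: 19–12 for B.
B vs E: 18–13 for B.
B vs D: 27–4 for B.
B vs A: 23–8 for B.
B beats every other option head-to-head.

B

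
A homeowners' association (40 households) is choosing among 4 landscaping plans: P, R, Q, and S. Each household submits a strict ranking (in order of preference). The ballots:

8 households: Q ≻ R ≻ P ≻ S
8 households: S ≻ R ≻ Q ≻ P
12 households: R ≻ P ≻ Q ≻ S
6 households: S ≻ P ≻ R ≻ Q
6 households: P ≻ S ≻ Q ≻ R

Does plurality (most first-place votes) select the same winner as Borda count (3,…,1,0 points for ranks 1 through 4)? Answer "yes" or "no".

Plurality — first-place votes: P 6, R 12, Q 8, S 14. Winner: S.
Borda — scores: P 62, R 74, Q 50, S 54. Winner: R.
The two methods disagree.

no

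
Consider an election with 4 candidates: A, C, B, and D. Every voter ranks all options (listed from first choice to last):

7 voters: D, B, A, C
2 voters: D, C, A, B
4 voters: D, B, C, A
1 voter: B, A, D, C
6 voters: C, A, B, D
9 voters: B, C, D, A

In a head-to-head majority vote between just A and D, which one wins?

Voters preferring A to D: 7; preferring D to A: 22.
D wins the head-to-head.

D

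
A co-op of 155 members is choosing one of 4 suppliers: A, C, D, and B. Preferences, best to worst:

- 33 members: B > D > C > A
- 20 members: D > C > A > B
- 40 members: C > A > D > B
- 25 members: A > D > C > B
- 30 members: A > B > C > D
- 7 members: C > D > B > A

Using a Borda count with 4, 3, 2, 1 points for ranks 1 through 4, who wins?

A: 33·1 + 20·2 + 40·3 + 25·4 + 30·4 + 7·1 = 420
C: 33·2 + 20·3 + 40·4 + 25·2 + 30·2 + 7·4 = 424
D: 33·3 + 20·4 + 40·2 + 25·3 + 30·1 + 7·3 = 385
B: 33·4 + 20·1 + 40·1 + 25·1 + 30·3 + 7·2 = 321
C has the highest Borda score (424).

C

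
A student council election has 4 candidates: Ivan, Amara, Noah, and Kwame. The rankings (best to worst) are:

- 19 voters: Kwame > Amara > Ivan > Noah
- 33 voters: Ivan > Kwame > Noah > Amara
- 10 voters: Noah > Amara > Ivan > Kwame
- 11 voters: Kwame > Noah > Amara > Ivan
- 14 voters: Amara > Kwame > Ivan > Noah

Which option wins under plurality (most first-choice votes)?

Ivan

First-place votes: Ivan 33, Amara 14, Noah 10, Kwame 30.
Ivan has the most first-place votes.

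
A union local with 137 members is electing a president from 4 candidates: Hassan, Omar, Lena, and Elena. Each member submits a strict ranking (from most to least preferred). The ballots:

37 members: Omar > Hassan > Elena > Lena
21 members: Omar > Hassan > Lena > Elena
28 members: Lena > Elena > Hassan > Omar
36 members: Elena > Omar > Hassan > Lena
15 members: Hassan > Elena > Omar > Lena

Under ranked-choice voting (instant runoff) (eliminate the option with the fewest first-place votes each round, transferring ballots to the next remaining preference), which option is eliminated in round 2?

Lena

Round 1: Hassan 15, Omar 58, Lena 28, Elena 36. Eliminate Hassan.
Round 2: Omar 58, Lena 28, Elena 51. Eliminate Lena.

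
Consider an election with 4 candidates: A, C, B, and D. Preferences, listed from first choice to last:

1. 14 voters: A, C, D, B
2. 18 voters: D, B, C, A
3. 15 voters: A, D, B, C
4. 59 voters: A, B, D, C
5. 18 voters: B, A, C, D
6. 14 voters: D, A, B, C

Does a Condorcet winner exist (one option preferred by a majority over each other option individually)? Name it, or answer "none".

A vs C: 120–18 for A.
A vs B: 102–36 for A.
A vs D: 106–32 for A.
A beats every other option head-to-head.

A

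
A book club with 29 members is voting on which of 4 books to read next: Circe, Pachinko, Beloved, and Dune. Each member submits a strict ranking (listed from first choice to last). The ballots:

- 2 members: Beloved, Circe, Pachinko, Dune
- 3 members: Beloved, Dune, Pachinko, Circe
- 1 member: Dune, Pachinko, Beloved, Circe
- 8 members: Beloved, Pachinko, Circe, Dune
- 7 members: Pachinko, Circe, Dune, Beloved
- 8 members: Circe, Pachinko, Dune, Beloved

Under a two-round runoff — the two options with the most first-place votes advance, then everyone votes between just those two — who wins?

Circe

Round 1 first-place votes: Circe 8, Pachinko 7, Beloved 13, Dune 1.
Beloved and Circe advance.
Runoff: Beloved is preferred to Circe by 14 voters; Circe by 15.
Circe wins the runoff.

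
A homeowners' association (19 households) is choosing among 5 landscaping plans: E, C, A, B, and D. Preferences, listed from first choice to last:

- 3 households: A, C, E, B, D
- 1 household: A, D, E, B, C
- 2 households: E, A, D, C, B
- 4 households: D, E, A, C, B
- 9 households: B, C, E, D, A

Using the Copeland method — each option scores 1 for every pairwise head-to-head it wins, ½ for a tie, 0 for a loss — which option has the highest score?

E: beats A, B, and D; loses to C → score 3.
C: beats E and D; loses to A and B → score 2.
A: beats C and B; loses to E and D → score 2.
B: beats C and D; loses to E and A → score 2.
D: beats A; loses to E, C, and B → score 1.
E has the best pairwise record.

E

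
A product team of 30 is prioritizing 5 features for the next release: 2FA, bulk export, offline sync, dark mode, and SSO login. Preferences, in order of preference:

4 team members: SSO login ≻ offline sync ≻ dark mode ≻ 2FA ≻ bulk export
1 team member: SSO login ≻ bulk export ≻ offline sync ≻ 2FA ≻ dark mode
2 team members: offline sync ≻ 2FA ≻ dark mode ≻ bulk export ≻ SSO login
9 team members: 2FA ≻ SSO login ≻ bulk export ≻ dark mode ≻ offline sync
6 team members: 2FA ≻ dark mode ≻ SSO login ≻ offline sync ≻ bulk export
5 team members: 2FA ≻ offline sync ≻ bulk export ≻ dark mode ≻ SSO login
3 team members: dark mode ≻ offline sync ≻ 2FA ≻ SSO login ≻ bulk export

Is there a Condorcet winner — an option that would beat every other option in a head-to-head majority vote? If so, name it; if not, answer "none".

2FA vs bulk export: 29–1 for 2FA.
2FA vs offline sync: 20–10 for 2FA.
2FA vs dark mode: 23–7 for 2FA.
2FA vs SSO login: 25–5 for 2FA.
2FA beats every other option head-to-head.

2FA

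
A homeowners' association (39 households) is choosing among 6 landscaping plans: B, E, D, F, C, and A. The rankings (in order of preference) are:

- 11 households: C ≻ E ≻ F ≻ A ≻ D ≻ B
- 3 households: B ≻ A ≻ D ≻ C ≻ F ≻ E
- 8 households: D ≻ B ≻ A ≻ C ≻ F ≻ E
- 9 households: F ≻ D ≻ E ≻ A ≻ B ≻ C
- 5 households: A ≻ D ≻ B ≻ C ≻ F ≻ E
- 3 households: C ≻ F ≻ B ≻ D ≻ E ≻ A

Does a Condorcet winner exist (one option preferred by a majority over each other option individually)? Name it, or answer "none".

Checking pairwise contests:
E beats B 20–19.
D beats E 28–11.
F beats D 23–16.
C beats F 30–9.
B beats C 25–14.
E beats A 23–16.
Every option loses at least one head-to-head, so there is no Condorcet winner.

none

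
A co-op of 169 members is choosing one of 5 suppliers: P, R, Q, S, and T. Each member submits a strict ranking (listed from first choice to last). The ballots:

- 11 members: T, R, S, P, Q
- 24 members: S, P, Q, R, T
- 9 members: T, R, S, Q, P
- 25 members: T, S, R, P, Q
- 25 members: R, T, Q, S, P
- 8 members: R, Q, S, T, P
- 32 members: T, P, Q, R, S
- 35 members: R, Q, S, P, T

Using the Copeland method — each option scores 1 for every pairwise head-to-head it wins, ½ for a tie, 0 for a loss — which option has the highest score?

P: beats Q; loses to R, S, and T → score 1.
R: beats P, Q, S, and T → score 4.
Q: beats S; loses to P, R, and T → score 1.
S: beats P; loses to R, Q, and T → score 1.
T: beats P, Q, and S; loses to R → score 3.
R has the best pairwise record.

R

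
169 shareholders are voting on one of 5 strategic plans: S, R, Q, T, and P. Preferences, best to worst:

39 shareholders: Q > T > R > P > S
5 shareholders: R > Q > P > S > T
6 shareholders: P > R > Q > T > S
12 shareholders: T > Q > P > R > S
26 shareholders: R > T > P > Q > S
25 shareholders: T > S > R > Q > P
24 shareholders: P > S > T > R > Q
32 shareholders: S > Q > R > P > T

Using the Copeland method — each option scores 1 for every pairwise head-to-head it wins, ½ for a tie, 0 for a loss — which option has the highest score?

T

S: loses to R, Q, T, and P → score 0.
R: beats S, Q, and P; loses to T → score 3.
Q: beats S and P; loses to R and T → score 2.
T: beats S, R, Q, and P → score 4.
P: beats S; loses to R, Q, and T → score 1.
T has the best pairwise record.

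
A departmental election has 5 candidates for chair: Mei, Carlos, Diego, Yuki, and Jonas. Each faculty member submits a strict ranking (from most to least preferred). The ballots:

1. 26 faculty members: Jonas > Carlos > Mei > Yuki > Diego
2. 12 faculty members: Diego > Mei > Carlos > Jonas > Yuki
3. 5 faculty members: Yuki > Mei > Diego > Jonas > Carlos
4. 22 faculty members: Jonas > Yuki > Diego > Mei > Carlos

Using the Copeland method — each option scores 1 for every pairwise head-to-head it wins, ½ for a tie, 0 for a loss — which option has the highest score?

Mei: beats Carlos and Yuki; loses to Diego and Jonas → score 2.
Carlos: beats Yuki; loses to Mei, Diego, and Jonas → score 1.
Diego: beats Mei and Carlos; loses to Yuki and Jonas → score 2.
Yuki: beats Diego; loses to Mei, Carlos, and Jonas → score 1.
Jonas: beats Mei, Carlos, Diego, and Yuki → score 4.
Jonas has the best pairwise record.

Jonas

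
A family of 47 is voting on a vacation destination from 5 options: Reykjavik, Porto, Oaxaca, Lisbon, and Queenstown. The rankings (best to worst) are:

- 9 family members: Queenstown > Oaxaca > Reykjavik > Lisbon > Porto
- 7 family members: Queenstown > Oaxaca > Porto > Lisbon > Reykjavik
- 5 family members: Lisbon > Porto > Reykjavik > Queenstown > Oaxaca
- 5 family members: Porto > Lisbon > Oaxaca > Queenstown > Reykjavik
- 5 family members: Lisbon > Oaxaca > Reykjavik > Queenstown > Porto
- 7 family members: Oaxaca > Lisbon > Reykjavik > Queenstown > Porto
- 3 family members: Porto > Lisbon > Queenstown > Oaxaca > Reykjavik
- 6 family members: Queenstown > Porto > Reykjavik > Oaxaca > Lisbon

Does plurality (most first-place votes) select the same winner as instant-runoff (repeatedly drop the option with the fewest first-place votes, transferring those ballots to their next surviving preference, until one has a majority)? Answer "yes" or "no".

no

Plurality — first-place votes: Reykjavik 0, Porto 8, Oaxaca 7, Lisbon 10, Queenstown 22. Winner: Queenstown.
Instant-runoff — R1 Reykjavik 0, Porto 8, Oaxaca 7, Lisbon 10, Queenstown 22 (Reykjavik out); R2 Porto 8, Oaxaca 7, Lisbon 10, Queenstown 22 (Oaxaca out); R3 Porto 8, Lisbon 17, Queenstown 22 (Porto out); R4 Lisbon 25, Queenstown 22 (Lisbon winner). Winner: Lisbon.
The two methods disagree.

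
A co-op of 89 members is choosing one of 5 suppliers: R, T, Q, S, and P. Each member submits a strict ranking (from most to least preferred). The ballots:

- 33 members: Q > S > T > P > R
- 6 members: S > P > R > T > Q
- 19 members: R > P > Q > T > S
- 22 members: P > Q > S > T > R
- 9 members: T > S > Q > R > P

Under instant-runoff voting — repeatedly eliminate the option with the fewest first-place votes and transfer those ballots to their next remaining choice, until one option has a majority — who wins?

P

Round 1: R 19, T 9, Q 33, S 6, P 22. Eliminate S.
Round 2: R 19, T 9, Q 33, P 28. Eliminate T.
Round 3: R 19, Q 42, P 28. Eliminate R.
Round 4: Q 42, P 47. P has a majority.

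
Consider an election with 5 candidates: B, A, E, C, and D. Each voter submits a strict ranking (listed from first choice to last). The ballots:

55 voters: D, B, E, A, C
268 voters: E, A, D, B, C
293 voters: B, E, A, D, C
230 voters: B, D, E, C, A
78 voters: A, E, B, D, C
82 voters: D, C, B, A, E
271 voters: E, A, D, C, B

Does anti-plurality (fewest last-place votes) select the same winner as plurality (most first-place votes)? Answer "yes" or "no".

Anti-plurality — last-place votes: B 271, A 230, E 82, C 694, D 0. Winner: D.
Plurality — first-place votes: B 523, A 78, E 539, C 0, D 137. Winner: E.
The two methods disagree.

no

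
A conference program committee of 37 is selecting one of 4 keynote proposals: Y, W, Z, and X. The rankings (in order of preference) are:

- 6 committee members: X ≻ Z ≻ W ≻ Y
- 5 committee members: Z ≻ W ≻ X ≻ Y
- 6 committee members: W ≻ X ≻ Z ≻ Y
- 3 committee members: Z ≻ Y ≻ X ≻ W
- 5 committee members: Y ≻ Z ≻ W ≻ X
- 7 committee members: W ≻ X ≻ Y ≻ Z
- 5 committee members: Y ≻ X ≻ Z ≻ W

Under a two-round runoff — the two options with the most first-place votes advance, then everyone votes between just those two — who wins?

W

Round 1 first-place votes: Y 10, W 13, Z 8, X 6.
W and Y advance.
Runoff: W is preferred to Y by 24 voters; Y by 13.
W wins the runoff.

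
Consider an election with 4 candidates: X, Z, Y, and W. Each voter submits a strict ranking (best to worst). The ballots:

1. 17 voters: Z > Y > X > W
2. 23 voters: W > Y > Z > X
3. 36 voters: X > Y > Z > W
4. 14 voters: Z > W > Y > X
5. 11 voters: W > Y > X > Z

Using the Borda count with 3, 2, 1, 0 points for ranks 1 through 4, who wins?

Y

X: 17·1 + 23·0 + 36·3 + 14·0 + 11·1 = 136
Z: 17·3 + 23·1 + 36·1 + 14·3 + 11·0 = 152
Y: 17·2 + 23·2 + 36·2 + 14·1 + 11·2 = 188
W: 17·0 + 23·3 + 36·0 + 14·2 + 11·3 = 130
Y has the highest Borda score (188).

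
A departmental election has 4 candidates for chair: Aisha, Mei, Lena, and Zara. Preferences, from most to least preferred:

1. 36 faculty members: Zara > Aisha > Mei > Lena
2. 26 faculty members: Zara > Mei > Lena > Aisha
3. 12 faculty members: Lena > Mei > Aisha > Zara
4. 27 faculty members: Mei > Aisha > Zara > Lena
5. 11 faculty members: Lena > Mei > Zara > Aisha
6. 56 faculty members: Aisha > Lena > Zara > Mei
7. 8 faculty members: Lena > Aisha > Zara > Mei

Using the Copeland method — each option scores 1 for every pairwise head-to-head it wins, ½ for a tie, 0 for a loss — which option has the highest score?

Aisha

Aisha: beats Mei, Lena, and Zara → score 3.
Mei: beats Lena; loses to Aisha and Zara → score 1.
Lena: loses to Aisha, Mei, and Zara → score 0.
Zara: beats Mei and Lena; loses to Aisha → score 2.
Aisha has the best pairwise record.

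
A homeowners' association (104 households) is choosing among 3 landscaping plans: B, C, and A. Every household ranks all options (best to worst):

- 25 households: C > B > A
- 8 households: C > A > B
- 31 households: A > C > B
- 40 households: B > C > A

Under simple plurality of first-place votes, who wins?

First-place votes: B 40, C 33, A 31.
B has the most first-place votes.

B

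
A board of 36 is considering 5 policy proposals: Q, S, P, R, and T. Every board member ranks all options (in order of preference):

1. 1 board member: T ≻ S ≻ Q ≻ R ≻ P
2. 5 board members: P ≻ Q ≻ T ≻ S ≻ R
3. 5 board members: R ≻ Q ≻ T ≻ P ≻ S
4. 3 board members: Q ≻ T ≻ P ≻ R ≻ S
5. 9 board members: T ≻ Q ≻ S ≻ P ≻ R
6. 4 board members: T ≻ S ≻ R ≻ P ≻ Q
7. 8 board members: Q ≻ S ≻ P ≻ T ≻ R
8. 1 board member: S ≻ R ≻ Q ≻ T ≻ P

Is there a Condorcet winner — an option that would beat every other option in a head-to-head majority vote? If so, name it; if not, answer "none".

Q

Q vs S: 30–6 for Q.
Q vs P: 27–9 for Q.
Q vs R: 26–10 for Q.
Q vs T: 22–14 for Q.
Q beats every other option head-to-head.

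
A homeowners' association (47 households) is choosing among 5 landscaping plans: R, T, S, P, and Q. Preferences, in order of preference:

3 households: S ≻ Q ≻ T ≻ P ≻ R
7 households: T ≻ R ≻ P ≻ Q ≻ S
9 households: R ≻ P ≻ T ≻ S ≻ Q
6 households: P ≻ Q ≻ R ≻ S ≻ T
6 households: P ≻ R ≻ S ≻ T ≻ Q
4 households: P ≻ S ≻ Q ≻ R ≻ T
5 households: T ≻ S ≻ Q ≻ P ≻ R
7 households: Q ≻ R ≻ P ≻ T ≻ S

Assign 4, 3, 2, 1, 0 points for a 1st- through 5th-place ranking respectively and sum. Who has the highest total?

P

R: 3·0 + 7·3 + 9·4 + 6·2 + 6·3 + 4·1 + 5·0 + 7·3 = 112
T: 3·2 + 7·4 + 9·2 + 6·0 + 6·1 + 4·0 + 5·4 + 7·1 = 85
S: 3·4 + 7·0 + 9·1 + 6·1 + 6·2 + 4·3 + 5·3 + 7·0 = 66
P: 3·1 + 7·2 + 9·3 + 6·4 + 6·4 + 4·4 + 5·1 + 7·2 = 127
Q: 3·3 + 7·1 + 9·0 + 6·3 + 6·0 + 4·2 + 5·2 + 7·4 = 80
P has the highest Borda score (127).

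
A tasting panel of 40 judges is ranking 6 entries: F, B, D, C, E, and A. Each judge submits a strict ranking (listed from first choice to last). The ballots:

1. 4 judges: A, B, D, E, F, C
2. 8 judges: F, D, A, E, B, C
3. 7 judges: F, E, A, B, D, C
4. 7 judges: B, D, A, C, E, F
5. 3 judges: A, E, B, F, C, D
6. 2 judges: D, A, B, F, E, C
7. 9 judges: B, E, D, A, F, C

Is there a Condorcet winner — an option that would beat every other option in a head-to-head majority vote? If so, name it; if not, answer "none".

Checking pairwise contests:
B beats F 25–15.
A beats B 24–16.
B beats D 30–10.
F beats C 33–7.
B beats E 22–18.
D beats A 26–14.
Every option loses at least one head-to-head, so there is no Condorcet winner.

none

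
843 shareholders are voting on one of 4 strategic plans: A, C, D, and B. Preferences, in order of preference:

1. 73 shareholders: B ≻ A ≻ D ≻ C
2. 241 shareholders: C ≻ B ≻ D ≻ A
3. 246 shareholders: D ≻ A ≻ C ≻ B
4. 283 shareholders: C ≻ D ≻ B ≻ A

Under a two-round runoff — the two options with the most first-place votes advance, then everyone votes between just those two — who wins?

C

Round 1 first-place votes: A 0, C 524, D 246, B 73.
C and D advance.
Runoff: C is preferred to D by 524 voters; D by 319.
C wins the runoff.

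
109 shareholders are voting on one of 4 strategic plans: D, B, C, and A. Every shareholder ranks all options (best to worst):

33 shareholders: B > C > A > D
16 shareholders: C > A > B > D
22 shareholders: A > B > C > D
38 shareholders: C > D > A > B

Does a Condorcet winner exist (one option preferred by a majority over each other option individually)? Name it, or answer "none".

Checking pairwise contests:
B beats D 71–38.
A beats B 76–33.
B beats C 55–54.
C beats A 87–22.
Every option loses at least one head-to-head, so there is no Condorcet winner.

none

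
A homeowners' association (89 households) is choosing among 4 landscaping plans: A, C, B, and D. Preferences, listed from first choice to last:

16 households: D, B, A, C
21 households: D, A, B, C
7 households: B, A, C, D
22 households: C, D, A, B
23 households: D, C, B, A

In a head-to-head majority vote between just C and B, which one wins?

Voters preferring C to B: 45; preferring B to C: 44.
C wins the head-to-head.

C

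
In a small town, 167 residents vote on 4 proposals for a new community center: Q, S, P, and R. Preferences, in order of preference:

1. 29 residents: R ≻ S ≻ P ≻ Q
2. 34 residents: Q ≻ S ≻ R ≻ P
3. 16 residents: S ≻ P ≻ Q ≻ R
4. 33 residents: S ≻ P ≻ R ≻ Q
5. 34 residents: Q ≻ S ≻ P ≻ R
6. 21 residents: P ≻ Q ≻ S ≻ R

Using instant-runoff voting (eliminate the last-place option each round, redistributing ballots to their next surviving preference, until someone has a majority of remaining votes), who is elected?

Round 1: Q 68, S 49, P 21, R 29. Eliminate P.
Round 2: Q 89, S 49, R 29. Q has a majority.

Q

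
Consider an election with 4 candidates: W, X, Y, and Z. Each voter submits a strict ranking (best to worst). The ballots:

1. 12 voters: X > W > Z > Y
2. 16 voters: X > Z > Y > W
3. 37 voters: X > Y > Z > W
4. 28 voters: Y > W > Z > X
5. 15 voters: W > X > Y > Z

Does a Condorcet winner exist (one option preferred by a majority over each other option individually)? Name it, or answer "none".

X vs W: 65–43 for X.
X vs Y: 80–28 for X.
X vs Z: 80–28 for X.
X beats every other option head-to-head.

X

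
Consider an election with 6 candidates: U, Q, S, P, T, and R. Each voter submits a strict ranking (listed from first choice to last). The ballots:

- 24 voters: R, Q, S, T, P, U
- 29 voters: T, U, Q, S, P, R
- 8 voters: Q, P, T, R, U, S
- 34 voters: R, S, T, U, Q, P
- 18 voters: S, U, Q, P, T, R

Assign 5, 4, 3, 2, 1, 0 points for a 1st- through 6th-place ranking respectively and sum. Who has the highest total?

S

U: 24·0 + 29·4 + 8·1 + 34·2 + 18·4 = 264
Q: 24·4 + 29·3 + 8·5 + 34·1 + 18·3 = 311
S: 24·3 + 29·2 + 8·0 + 34·4 + 18·5 = 356
P: 24·1 + 29·1 + 8·4 + 34·0 + 18·2 = 121
T: 24·2 + 29·5 + 8·3 + 34·3 + 18·1 = 337
R: 24·5 + 29·0 + 8·2 + 34·5 + 18·0 = 306
S has the highest Borda score (356).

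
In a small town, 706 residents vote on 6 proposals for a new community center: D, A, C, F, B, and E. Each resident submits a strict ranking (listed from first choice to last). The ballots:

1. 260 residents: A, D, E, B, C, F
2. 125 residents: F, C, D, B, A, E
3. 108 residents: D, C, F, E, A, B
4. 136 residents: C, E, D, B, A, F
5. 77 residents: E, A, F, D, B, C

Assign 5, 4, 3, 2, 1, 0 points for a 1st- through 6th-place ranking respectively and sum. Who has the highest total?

D: 260·4 + 125·3 + 108·5 + 136·3 + 77·2 = 2517
A: 260·5 + 125·1 + 108·1 + 136·1 + 77·4 = 1977
C: 260·1 + 125·4 + 108·4 + 136·5 + 77·0 = 1872
F: 260·0 + 125·5 + 108·3 + 136·0 + 77·3 = 1180
B: 260·2 + 125·2 + 108·0 + 136·2 + 77·1 = 1119
E: 260·3 + 125·0 + 108·2 + 136·4 + 77·5 = 1925
D has the highest Borda score (2517).

D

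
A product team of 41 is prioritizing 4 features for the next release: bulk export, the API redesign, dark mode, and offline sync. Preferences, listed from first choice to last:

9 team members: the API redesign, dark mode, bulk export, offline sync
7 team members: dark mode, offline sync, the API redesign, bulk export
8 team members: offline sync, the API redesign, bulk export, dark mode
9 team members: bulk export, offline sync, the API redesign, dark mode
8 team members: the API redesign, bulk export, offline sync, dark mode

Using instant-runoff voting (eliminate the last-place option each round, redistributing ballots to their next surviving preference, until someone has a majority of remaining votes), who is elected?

offline sync

Round 1: bulk export 9, the API redesign 17, dark mode 7, offline sync 8. Eliminate dark mode.
Round 2: bulk export 9, the API redesign 17, offline sync 15. Eliminate bulk export.
Round 3: the API redesign 17, offline sync 24. Offline sync has a majority.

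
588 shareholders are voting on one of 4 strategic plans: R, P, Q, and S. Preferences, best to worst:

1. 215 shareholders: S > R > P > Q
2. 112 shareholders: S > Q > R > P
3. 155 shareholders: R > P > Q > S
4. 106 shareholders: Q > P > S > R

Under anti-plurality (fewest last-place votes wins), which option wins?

R

Last-place votes: R 106, P 112, Q 215, S 155.
R is ranked last by the fewest voters, so R wins.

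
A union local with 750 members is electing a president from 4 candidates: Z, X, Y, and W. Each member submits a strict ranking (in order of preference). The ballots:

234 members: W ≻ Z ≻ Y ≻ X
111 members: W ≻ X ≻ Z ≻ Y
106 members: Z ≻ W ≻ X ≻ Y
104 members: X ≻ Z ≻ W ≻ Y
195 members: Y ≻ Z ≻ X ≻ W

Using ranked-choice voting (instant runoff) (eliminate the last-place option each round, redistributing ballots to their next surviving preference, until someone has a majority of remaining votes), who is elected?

Round 1: Z 106, X 104, Y 195, W 345. Eliminate X.
Round 2: Z 210, Y 195, W 345. Eliminate Y.
Round 3: Z 405, W 345. Z has a majority.

Z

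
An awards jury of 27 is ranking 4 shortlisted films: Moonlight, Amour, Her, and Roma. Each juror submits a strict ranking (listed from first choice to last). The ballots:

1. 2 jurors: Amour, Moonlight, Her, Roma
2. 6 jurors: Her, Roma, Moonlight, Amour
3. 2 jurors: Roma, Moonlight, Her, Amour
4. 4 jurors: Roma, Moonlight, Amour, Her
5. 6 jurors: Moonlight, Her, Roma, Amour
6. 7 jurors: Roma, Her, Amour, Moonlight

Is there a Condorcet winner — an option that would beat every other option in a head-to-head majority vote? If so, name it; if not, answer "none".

none

Checking pairwise contests:
Roma beats Moonlight 19–8.
Moonlight beats Amour 18–9.
Moonlight beats Her 14–13.
Her beats Roma 14–13.
Every option loses at least one head-to-head, so there is no Condorcet winner.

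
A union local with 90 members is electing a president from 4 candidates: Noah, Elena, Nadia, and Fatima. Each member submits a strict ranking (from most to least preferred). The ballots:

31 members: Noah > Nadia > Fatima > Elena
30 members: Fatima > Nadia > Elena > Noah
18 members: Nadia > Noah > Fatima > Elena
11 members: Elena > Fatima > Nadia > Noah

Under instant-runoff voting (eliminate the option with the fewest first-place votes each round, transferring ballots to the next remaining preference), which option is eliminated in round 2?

Round 1: Noah 31, Elena 11, Nadia 18, Fatima 30. Eliminate Elena.
Round 2: Noah 31, Nadia 18, Fatima 41. Eliminate Nadia.

Nadia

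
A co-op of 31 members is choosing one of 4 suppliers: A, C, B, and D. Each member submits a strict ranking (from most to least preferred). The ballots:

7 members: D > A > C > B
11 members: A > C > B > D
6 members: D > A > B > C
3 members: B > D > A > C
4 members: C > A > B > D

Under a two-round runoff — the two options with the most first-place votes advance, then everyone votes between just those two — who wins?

D

Round 1 first-place votes: A 11, C 4, B 3, D 13.
D and A advance.
Runoff: D is preferred to A by 16 voters; A by 15.
D wins the runoff.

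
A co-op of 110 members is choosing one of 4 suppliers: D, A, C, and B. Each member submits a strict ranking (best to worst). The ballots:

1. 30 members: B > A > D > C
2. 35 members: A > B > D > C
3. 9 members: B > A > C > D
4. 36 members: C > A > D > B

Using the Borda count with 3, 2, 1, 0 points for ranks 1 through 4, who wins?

A

D: 30·1 + 35·1 + 9·0 + 36·1 = 101
A: 30·2 + 35·3 + 9·2 + 36·2 = 255
C: 30·0 + 35·0 + 9·1 + 36·3 = 117
B: 30·3 + 35·2 + 9·3 + 36·0 = 187
A has the highest Borda score (255).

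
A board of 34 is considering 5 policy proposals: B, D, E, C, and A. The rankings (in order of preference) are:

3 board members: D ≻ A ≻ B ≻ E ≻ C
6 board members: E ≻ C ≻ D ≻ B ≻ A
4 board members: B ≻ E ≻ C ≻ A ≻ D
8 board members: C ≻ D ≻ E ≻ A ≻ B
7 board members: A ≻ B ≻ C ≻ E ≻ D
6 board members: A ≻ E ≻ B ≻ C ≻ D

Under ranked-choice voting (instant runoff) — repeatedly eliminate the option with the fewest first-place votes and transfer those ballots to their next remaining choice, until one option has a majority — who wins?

Round 1: B 4, D 3, E 6, C 8, A 13. Eliminate D.
Round 2: B 4, E 6, C 8, A 16. Eliminate B.
Round 3: E 10, C 8, A 16. Eliminate C.
Round 4: E 18, A 16. E has a majority.

E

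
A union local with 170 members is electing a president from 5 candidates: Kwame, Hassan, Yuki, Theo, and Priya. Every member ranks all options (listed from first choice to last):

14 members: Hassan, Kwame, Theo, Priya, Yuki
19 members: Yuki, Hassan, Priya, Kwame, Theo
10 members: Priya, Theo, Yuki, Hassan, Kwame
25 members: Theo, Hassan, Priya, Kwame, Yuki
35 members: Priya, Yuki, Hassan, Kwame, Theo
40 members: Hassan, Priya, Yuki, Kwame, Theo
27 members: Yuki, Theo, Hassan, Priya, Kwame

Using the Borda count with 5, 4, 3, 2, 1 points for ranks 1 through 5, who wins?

Hassan

Kwame: 14·4 + 19·2 + 10·1 + 25·2 + 35·2 + 40·2 + 27·1 = 331
Hassan: 14·5 + 19·4 + 10·2 + 25·4 + 35·3 + 40·5 + 27·3 = 652
Yuki: 14·1 + 19·5 + 10·3 + 25·1 + 35·4 + 40·3 + 27·5 = 559
Theo: 14·3 + 19·1 + 10·4 + 25·5 + 35·1 + 40·1 + 27·4 = 409
Priya: 14·2 + 19·3 + 10·5 + 25·3 + 35·5 + 40·4 + 27·2 = 599
Hassan has the highest Borda score (652).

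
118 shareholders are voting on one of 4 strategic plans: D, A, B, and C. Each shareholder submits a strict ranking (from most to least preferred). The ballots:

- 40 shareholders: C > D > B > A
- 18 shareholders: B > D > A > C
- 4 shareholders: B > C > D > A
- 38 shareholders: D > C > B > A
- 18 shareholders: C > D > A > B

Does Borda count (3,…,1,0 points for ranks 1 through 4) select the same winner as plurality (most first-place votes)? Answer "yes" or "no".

no

Borda — scores: D 270, A 36, B 144, C 258. Winner: D.
Plurality — first-place votes: D 38, A 0, B 22, C 58. Winner: C.
The two methods disagree.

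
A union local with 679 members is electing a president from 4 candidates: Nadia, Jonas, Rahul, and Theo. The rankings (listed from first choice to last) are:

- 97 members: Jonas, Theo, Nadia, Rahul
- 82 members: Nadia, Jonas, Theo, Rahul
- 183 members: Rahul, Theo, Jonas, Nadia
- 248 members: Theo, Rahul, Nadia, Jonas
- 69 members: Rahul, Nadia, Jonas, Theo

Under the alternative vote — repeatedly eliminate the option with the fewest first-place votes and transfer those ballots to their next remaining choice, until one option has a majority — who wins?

Round 1: Nadia 82, Jonas 97, Rahul 252, Theo 248. Eliminate Nadia.
Round 2: Jonas 179, Rahul 252, Theo 248. Eliminate Jonas.
Round 3: Rahul 252, Theo 427. Theo has a majority.

Theo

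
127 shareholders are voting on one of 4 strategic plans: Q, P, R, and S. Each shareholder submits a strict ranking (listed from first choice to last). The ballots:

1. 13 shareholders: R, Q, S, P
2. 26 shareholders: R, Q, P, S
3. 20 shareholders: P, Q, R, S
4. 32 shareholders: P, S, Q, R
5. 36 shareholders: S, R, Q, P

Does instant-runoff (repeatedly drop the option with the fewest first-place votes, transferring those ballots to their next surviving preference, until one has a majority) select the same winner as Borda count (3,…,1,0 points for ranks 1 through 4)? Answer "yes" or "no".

yes

Instant-runoff — R1 Q 0, P 52, R 39, S 36 (Q out); R2 P 52, R 39, S 36 (S out); R3 P 52, R 75 (R winner). Winner: R.
Borda — scores: Q 186, P 182, R 209, S 185. Winner: R.
The two methods agree.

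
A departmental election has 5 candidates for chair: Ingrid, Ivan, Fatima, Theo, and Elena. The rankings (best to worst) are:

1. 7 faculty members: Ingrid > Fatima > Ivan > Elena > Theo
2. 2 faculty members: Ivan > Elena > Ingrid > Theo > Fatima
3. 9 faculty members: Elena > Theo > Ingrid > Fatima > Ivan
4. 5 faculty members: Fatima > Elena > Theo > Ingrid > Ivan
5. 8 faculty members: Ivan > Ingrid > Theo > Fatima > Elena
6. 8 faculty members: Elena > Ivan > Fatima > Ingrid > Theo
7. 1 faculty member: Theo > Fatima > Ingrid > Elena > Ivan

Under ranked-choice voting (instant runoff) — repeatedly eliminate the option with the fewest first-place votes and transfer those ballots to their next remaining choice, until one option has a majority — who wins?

Elena

Round 1: Ingrid 7, Ivan 10, Fatima 5, Theo 1, Elena 17. Eliminate Theo.
Round 2: Ingrid 7, Ivan 10, Fatima 6, Elena 17. Eliminate Fatima.
Round 3: Ingrid 8, Ivan 10, Elena 22. Elena has a majority.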